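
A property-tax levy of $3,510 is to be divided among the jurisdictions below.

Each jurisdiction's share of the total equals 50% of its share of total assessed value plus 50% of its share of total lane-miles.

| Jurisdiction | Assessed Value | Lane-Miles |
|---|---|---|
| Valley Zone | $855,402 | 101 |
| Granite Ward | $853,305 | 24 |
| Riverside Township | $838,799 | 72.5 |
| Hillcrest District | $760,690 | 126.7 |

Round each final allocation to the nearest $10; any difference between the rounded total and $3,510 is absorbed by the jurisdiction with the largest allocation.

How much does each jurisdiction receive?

Totals — assessed value 3,308,196, lane-miles 324.2.
Composite weights (50% assessed value + 50% lane-miles): Valley Zone 0.2851; Granite Ward 0.1660; Riverside Township 0.2386; Hillcrest District 0.3104.
Pro-rata amounts: Valley Zone 1,000.54; Granite Ward 582.60; Riverside Township 837.45; Hillcrest District 1,089.41.
Rounded to nearest $10: Valley Zone $1,000; Granite Ward $580; Riverside Township $840; Hillcrest District $1,090. Sum = $3,510.
Sum already equals the total — no adjustment.

Valley Zone: $1,000 · Granite Ward: $580 · Riverside Township: $840 · Hillcrest District: $1,090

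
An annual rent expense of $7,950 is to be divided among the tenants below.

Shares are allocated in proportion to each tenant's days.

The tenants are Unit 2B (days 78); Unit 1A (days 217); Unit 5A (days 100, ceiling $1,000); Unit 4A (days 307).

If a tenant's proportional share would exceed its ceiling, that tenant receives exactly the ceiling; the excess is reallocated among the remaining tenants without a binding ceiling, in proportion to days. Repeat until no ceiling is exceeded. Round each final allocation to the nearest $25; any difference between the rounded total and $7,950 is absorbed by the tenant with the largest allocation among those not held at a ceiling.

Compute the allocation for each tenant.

Unit 2B: $900 | Unit 1A: $2,500 | Unit 5A: $1,000 | Unit 4A: $3,550

Total days = 702.
Pro-rata shares before constraints: Unit 2B 883.33; Unit 1A 2,457.48; Unit 5A 1,132.48; Unit 4A 3,476.71.
Held at cap: Unit 5A ($1,000); remaining pool $6,950 reallocated over remaining days 602.
Shares after redistribution: Unit 2B 900.50 → $900; Unit 1A 2,505.23 → $2,500; Unit 4A 3,544.27 → $3,550.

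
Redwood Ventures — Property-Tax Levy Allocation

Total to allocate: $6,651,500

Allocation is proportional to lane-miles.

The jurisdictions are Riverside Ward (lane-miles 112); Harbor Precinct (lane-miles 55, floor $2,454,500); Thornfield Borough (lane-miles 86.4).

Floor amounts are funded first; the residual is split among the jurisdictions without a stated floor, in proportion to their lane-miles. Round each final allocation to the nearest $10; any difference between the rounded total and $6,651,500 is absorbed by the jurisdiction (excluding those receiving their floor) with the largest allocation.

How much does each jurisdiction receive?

Riverside Ward: $2,369,270 | Harbor Precinct: $2,454,500 | Thornfield Borough: $1,827,730

Minimums first: Harbor Precinct $2,454,500. Remaining pool $4,197,000.
Remaining pool split over remaining lane-miles 198.4: Riverside Ward 2,369,274.19 → $2,369,270; Thornfield Borough 1,827,725.81 → $1,827,730.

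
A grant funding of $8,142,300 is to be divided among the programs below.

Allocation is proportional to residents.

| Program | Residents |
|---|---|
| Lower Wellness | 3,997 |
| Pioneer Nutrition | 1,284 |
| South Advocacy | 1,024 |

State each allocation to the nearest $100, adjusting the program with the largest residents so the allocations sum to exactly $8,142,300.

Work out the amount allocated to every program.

Total residents = 3,997 + 1,284 + 1,024 = 6,305.
Proportional shares: Lower Wellness 5,161,740.38; Pioneer Nutrition 1,658,162.28; South Advocacy 1,322,397.34.
At nearest $100: Lower Wellness $5,161,700; Pioneer Nutrition $1,658,200; South Advocacy $1,322,400. Sum = $8,142,300.
Sum already equals the total — no adjustment.

Lower Wellness: $5,161,700 | Pioneer Nutrition: $1,658,200 | South Advocacy: $1,322,400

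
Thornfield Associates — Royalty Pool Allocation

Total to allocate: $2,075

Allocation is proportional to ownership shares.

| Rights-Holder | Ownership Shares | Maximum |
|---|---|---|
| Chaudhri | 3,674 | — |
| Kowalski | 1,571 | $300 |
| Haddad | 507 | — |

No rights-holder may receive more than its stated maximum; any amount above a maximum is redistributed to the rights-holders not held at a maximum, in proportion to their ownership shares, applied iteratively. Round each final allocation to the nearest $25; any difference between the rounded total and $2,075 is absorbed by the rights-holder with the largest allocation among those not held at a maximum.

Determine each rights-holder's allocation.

Chaudhri: $1,550 · Kowalski: $300 · Haddad: $225

Ownership shares total: 5,752.
Pro-rata shares before constraints: Chaudhri 1,325.37; Kowalski 566.73; Haddad 182.90.
Held at cap: Kowalski ($300); residual $1,775 reallocated over remaining ownership shares 4,181.
Remaining shares: Chaudhri 1,559.76 → $1,550; Haddad 215.24 → $225.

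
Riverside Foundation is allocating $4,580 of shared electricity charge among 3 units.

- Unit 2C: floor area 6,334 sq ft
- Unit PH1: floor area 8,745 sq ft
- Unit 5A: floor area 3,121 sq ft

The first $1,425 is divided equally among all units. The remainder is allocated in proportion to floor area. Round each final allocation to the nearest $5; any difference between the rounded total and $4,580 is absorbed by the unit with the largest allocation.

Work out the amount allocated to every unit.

Unit 2C: $1,575 | Unit PH1: $1,990 | Unit 5A: $1,015

Equal tier: $1,425 ÷ 3 = $475 apiece.
Remainder $3,155 by floor area (total 18,200): Unit 2C 1,098.01 → $1,100; Unit PH1 1,515.96 → $1,515; Unit 5A 541.03 → $540.
Totals: Unit 2C $475 + $1,100 = $1,575; Unit PH1 $475 + $1,515 = $1,990; Unit 5A $475 + $540 = $1,015.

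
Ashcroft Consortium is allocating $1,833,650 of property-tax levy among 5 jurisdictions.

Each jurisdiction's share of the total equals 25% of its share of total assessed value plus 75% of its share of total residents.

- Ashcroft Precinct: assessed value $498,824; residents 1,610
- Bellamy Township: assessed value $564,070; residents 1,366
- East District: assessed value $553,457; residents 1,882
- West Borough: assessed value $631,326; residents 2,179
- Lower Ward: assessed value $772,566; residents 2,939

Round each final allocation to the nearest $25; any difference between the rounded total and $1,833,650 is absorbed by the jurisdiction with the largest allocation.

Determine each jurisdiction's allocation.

Ashcroft Precinct: $297,650 · Bellamy Township: $273,925 · East District: $343,450 · West Borough: $396,200 · Lower Ward: $522,425

Assessed value total 3,020,243; residents total 9,976.
Composite weights (25% assessed value + 75% residents): Ashcroft Precinct 0.1623; Bellamy Township 0.1494; East District 0.1873; West Borough 0.2161; Lower Ward 0.2849.
Pro-rata amounts: Ashcroft Precinct 297,657.42; Bellamy Township 273,923.93; East District 343,446.07; West Borough 396,207.84; Lower Ward 522,414.74.
Rounded to nearest $25: Ashcroft Precinct $297,650; Bellamy Township $273,925; East District $343,450; West Borough $396,200; Lower Ward $522,425. Sum = $1,833,650.
No rounding difference to absorb.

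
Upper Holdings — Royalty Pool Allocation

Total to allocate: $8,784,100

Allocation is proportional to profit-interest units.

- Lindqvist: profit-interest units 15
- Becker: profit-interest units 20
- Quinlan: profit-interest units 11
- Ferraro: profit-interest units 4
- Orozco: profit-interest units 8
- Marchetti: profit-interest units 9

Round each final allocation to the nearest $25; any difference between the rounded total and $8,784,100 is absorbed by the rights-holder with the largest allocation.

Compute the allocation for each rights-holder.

Sum of profit-interest units: 67.
Pro-rata amounts: Lindqvist 15/67 × $8,784,100 = 1,966,589.55; Becker 20/67 × $8,784,100 = 2,622,119.40; Quinlan 11/67 × $8,784,100 = 1,442,165.67; Ferraro 4/67 × $8,784,100 = 524,423.88; Orozco 8/67 × $8,784,100 = 1,048,847.76; Marchetti 9/67 × $8,784,100 = 1,179,953.73.
Rounded to nearest $25: Lindqvist $1,966,600; Becker $2,622,125; Quinlan $1,442,175; Ferraro $524,425; Orozco $1,048,850; Marchetti $1,179,950. Sum = $8,784,125.
Difference $8,784,100 − $8,784,125 = −$25 applied to largest allocation (Becker): Becker becomes $2,622,100.

Lindqvist: $1,966,600 | Becker: $2,622,100 | Quinlan: $1,442,175 | Ferraro: $524,425 | Orozco: $1,048,850 | Marchetti: $1,179,950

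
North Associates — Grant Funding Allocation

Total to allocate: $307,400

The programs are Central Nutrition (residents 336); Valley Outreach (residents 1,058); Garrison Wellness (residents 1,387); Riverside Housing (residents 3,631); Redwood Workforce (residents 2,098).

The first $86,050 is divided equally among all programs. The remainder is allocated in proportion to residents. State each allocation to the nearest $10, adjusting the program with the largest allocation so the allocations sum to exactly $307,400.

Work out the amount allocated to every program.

Equal tier: $86,050 ÷ 5 = $17,210 apiece.
Remainder $221,350 by residents (total 8,510): Central Nutrition 8,739.55 → $8,740; Valley Outreach 27,519.19 → $27,520; Garrison Wellness 36,076.67 → $36,080; Riverside Housing 94,444.40 → $94,440; Redwood Workforce 54,570.19 → $54,570.
Totals: Central Nutrition $17,210 + $8,740 = $25,950; Valley Outreach $17,210 + $27,520 = $44,730; Garrison Wellness $17,210 + $36,080 = $53,290; Riverside Housing $17,210 + $94,440 = $111,650; Redwood Workforce $17,210 + $54,570 = $71,780.

Central Nutrition: $25,950 | Valley Outreach: $44,730 | Garrison Wellness: $53,290 | Riverside Housing: $111,650 | Redwood Workforce: $71,780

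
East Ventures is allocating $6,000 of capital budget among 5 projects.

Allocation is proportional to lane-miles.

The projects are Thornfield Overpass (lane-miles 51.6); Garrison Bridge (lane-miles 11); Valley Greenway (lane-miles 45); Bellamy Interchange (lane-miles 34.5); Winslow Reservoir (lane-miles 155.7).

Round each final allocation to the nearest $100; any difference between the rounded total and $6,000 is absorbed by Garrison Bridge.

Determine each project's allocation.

Thornfield Overpass: $1,000 · Garrison Bridge: $300 · Valley Greenway: $900 · Bellamy Interchange: $700 · Winslow Reservoir: $3,100

Combined lane-miles = 297.8.
Raw shares: Thornfield Overpass 51.6/297.8 × $6,000 = 1,039.62; Garrison Bridge 11/297.8 × $6,000 = 221.63; Valley Greenway 45/297.8 × $6,000 = 906.65; Bellamy Interchange 34.5/297.8 × $6,000 = 695.10; Winslow Reservoir 155.7/297.8 × $6,000 = 3,137.00.
After rounding ($100): Thornfield Overpass $1,000; Garrison Bridge $200; Valley Greenway $900; Bellamy Interchange $700; Winslow Reservoir $3,100. Sum = $5,900.
Difference $6,000 − $5,900 = +$100 applied to Garrison Bridge: Garrison Bridge becomes $300.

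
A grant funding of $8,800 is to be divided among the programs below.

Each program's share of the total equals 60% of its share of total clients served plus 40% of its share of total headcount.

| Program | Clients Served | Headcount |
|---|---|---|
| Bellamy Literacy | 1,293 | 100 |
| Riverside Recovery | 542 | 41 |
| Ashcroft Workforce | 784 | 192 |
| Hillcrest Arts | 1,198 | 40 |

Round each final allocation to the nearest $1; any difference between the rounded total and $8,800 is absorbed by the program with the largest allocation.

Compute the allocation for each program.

Totals — clients served 3,817, headcount 373.
Blended shares (60% clients served + 40% headcount): Bellamy Literacy 0.3105; Riverside Recovery 0.1292; Ashcroft Workforce 0.3291; Hillcrest Arts 0.2312.
Raw shares: Bellamy Literacy 2,732.29; Riverside Recovery 1,136.66; Ashcroft Workforce 2,896.40; Hillcrest Arts 2,034.66.
After rounding ($1): Bellamy Literacy $2,732; Riverside Recovery $1,137; Ashcroft Workforce $2,896; Hillcrest Arts $2,035. Sum = $8,800.
Rounded total matches; no reconciliation needed.

Bellamy Literacy: $2,732 | Riverside Recovery: $1,137 | Ashcroft Workforce: $2,896 | Hillcrest Arts: $2,035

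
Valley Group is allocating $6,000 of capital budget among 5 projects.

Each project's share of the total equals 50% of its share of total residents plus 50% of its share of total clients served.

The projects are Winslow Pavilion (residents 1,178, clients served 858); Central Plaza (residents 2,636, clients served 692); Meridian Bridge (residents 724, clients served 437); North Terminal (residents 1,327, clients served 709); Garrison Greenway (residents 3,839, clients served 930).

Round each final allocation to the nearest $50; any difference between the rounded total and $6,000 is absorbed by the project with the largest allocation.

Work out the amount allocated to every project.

Totals — residents 9,704, clients served 3,626.
Blended shares (50% residents + 50% clients served): Winslow Pavilion 0.1790; Central Plaza 0.2312; Meridian Bridge 0.0976; North Terminal 0.1661; Garrison Greenway 0.3260.
Raw shares: Winslow Pavilion 1,074.05; Central Plaza 1,387.45; Meridian Bridge 585.38; North Terminal 996.84; Garrison Greenway 1,956.27.
Rounded to nearest $50: Winslow Pavilion $1,050; Central Plaza $1,400; Meridian Bridge $600; North Terminal $1,000; Garrison Greenway $1,950. Sum = $6,000.
Sum already equals the total — no adjustment.

Winslow Pavilion: $1,050 | Central Plaza: $1,400 | Meridian Bridge: $600 | North Terminal: $1,000 | Garrison Greenway: $1,950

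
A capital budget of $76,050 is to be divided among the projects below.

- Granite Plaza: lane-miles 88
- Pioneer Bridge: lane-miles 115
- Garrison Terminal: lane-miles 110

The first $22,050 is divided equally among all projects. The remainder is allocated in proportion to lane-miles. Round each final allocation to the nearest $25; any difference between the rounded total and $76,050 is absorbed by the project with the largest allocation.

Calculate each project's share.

Granite Plaza: $22,525; Pioneer Bridge: $27,200; Garrison Terminal: $26,325

First tranche $22,050 split equally: $7,350 each.
Remainder $54,000 by lane-miles (total 313): Granite Plaza 15,182.11 → $15,175; Pioneer Bridge 19,840.26 → $19,850; Garrison Terminal 18,977.64 → $18,975.
Totals: Granite Plaza $7,350 + $15,175 = $22,525; Pioneer Bridge $7,350 + $19,850 = $27,200; Garrison Terminal $7,350 + $18,975 = $26,325.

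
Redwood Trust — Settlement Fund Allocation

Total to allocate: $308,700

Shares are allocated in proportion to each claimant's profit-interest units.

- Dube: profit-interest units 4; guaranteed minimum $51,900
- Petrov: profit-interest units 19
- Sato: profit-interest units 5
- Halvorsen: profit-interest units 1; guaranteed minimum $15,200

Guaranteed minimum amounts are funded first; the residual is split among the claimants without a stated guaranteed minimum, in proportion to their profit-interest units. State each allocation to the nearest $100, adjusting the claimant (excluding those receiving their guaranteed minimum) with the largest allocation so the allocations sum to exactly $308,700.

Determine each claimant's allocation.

Guaranteed amounts: Dube $51,900; Halvorsen $15,200. Residual $241,600.
Residual split over remaining profit-interest units 24: Petrov 191,266.67 → $191,300; Sato 50,333.33 → $50,300.

Dube: $51,900 | Petrov: $191,300 | Sato: $50,300 | Halvorsen: $15,200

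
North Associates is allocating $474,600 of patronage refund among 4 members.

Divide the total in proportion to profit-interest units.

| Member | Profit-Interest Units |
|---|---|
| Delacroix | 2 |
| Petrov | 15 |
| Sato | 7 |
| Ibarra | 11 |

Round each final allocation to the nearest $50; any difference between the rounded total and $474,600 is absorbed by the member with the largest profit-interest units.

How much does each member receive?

Profit-interest units total: 35.
Pro-rata amounts: Delacroix 2/35 × $474,600 = 27,120.00; Petrov 15/35 × $474,600 = 203,400.00; Sato 7/35 × $474,600 = 94,920.00; Ibarra 11/35 × $474,600 = 149,160.00.
Rounded to nearest $50: Delacroix $27,100; Petrov $203,400; Sato $94,900; Ibarra $149,150. Sum = $474,550.
Difference $474,600 − $474,550 = +$50 applied to largest profit-interest units (Petrov): Petrov becomes $203,450.

Delacroix: $27,100; Petrov: $203,450; Sato: $94,900; Ibarra: $149,150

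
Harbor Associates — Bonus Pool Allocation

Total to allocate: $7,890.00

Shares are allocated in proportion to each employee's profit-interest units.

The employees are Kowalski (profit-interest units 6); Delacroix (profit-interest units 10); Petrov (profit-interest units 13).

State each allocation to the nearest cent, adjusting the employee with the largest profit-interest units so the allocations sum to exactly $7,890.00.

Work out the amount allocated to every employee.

Combined profit-interest units = 6 + 10 + 13 = 29.
Unrounded shares: Kowalski 1,632.4138; Delacroix 2,720.6897; Petrov 3,536.8966.
At nearest cent: Kowalski $1,632.41; Delacroix $2,720.69; Petrov $3,536.90. Sum = $7,890.00.
No rounding difference to absorb.

Kowalski: $1,632.41; Delacroix: $2,720.69; Petrov: $3,536.90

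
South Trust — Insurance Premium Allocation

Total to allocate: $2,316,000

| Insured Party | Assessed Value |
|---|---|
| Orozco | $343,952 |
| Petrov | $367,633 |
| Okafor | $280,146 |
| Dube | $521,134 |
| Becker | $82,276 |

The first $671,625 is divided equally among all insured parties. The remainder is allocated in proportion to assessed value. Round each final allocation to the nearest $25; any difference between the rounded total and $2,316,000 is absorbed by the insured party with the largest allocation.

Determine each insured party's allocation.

Orozco: $488,900 | Petrov: $513,300 | Okafor: $423,125 | Dube: $671,525 | Becker: $219,150

$671,625 shared equally gives $134,325 per insured party.
Remainder $1,644,375 by assessed value (total 1,595,141): Orozco 354,568.07 → $354,575; Petrov 378,979.99 → $378,975; Okafor 288,792.70 → $288,800; Dube 537,218.79 → $537,225; Becker 84,815.45 → $84,825.
Rounding difference −$25 on remainder applied to Dube.
Totals: Orozco $134,325 + $354,575 = $488,900; Petrov $134,325 + $378,975 = $513,300; Okafor $134,325 + $288,800 = $423,125; Dube $134,325 + $537,200 = $671,525; Becker $134,325 + $84,825 = $219,150.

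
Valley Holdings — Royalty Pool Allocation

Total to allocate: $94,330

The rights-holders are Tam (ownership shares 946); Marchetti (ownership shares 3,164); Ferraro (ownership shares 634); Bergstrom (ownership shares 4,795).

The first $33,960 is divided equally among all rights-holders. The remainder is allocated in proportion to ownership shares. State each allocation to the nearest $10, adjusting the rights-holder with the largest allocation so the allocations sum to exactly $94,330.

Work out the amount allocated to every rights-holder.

Tam: $14,480 · Marchetti: $28,510 · Ferraro: $12,500 · Bergstrom: $38,840

Equal tier: $33,960 ÷ 4 = $8,490 apiece.
Remainder $60,370 by ownership shares (total 9,539): Tam 5,987.00 → $5,990; Marchetti 20,024.18 → $20,020; Ferraro 4,012.43 → $4,010; Bergstrom 30,346.38 → $30,350.
Totals: Tam $8,490 + $5,990 = $14,480; Marchetti $8,490 + $20,020 = $28,510; Ferraro $8,490 + $4,010 = $12,500; Bergstrom $8,490 + $30,350 = $38,840.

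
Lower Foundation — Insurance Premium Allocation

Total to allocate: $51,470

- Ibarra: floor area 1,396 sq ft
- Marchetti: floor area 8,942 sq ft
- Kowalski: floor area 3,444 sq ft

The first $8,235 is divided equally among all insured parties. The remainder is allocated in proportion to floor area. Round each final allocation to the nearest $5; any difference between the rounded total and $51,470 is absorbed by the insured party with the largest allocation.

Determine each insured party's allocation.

First tranche $8,235 split equally: $2,745 each.
Remainder $43,235 by floor area (total 13,782): Ibarra 4,379.34 → $4,380; Marchetti 28,051.62 → $28,050; Kowalski 10,804.04 → $10,805.
Totals: Ibarra $2,745 + $4,380 = $7,125; Marchetti $2,745 + $28,050 = $30,795; Kowalski $2,745 + $10,805 = $13,550.

Ibarra: $7,125 | Marchetti: $30,795 | Kowalski: $13,550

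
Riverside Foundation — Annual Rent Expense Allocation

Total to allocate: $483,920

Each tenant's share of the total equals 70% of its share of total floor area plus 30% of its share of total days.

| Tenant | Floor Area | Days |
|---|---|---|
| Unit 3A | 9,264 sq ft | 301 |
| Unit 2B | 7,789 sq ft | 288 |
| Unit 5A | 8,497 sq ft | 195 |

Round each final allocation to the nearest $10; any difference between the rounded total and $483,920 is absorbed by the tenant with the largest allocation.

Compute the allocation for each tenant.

Totals — floor area 25,550, days 784.
Composite weights (70% floor area + 30% days): Unit 3A 0.3690; Unit 2B 0.3236; Unit 5A 0.3074.
Unrounded shares: Unit 3A 178,560.09; Unit 2B 156,597.16; Unit 5A 148,762.75.
Rounded to nearest $10: Unit 3A $178,560; Unit 2B $156,600; Unit 5A $148,760. Sum = $483,920.
Sum already equals the total — no adjustment.

Unit 3A: $178,560; Unit 2B: $156,600; Unit 5A: $148,760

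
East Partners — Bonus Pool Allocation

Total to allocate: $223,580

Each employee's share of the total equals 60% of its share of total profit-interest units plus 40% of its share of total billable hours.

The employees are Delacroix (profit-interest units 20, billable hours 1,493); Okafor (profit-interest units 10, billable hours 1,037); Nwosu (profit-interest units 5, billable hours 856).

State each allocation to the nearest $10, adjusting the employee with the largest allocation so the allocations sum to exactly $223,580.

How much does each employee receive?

Delacroix: $116,090; Okafor: $65,720; Nwosu: $41,770

Profit-interest units total 35; billable hours total 3,386.
Blended shares (60% profit-interest units + 40% billable hours): Delacroix 0.5192; Okafor 0.2939; Nwosu 0.1868.
Raw shares: Delacroix 116,089.54; Okafor 65,717.54; Nwosu 41,772.92.
Rounded to nearest $10: Delacroix $116,090; Okafor $65,720; Nwosu $41,770. Sum = $223,580.
Sum already equals the total — no adjustment.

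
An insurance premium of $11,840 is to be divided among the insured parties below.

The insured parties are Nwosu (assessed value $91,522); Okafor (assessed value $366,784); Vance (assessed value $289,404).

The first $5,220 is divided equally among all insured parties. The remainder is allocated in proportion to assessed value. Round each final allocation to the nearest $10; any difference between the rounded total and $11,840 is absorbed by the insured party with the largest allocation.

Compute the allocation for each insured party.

Nwosu: $2,550 | Okafor: $4,990 | Vance: $4,300

First tranche $5,220 split equally: $1,740 each.
Remainder $6,620 by assessed value (total 747,710): Nwosu 810.31 → $810; Okafor 3,247.40 → $3,250; Vance 2,562.30 → $2,560.
Totals: Nwosu $1,740 + $810 = $2,550; Okafor $1,740 + $3,250 = $4,990; Vance $1,740 + $2,560 = $4,300.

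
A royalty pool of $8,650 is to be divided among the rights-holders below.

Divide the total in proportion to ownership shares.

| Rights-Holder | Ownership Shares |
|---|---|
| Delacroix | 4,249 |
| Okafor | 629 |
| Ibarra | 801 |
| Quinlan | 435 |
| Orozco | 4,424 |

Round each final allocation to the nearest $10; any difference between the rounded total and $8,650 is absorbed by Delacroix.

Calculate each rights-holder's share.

Total ownership shares = 10,538.
Pro-rata amounts: Delacroix 4,249/10,538 × $8,650 = 3,487.74; Okafor 629/10,538 × $8,650 = 516.31; Ibarra 801/10,538 × $8,650 = 657.49; Quinlan 435/10,538 × $8,650 = 357.06; Orozco 4,424/10,538 × $8,650 = 3,631.39.
At nearest $10: Delacroix $3,490; Okafor $520; Ibarra $660; Quinlan $360; Orozco $3,630. Sum = $8,660.
Difference $8,650 − $8,660 = −$10 applied to Delacroix: Delacroix becomes $3,480.

Delacroix: $3,480 | Okafor: $520 | Ibarra: $660 | Quinlan: $360 | Orozco: $3,630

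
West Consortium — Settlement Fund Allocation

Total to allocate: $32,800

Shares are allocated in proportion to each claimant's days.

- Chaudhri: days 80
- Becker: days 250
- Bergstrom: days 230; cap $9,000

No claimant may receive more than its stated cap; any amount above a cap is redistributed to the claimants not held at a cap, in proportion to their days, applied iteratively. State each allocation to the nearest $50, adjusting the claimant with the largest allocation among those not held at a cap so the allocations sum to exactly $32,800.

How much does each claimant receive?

Total days = 560.
Pro-rata shares before constraints: Chaudhri 4,685.71; Becker 14,642.86; Bergstrom 13,471.43.
Held at cap: Bergstrom ($9,000); residual $23,800 reallocated over remaining days 330.
Shares after redistribution: Chaudhri 5,769.70 → $5,750; Becker 18,030.30 → $18,050.

Chaudhri: $5,750 | Becker: $18,050 | Bergstrom: $9,000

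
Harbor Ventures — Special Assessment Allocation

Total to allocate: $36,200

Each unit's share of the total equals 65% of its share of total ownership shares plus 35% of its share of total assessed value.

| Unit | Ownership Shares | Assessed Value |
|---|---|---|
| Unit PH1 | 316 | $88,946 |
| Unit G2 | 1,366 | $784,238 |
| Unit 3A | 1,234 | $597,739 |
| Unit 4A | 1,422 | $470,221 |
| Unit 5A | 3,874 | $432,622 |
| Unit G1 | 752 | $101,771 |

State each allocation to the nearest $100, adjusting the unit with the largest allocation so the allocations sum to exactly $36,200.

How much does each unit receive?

Unit PH1: $1,300; Unit G2: $7,600; Unit 3A: $6,300; Unit 4A: $6,100; Unit 5A: $12,400; Unit G1: $2,500

Ownership shares total 8,964; assessed value total 2,475,537.
Combined weights (65% ownership shares + 35% assessed value): Unit PH1 0.0355; Unit G2 0.2099; Unit 3A 0.1740; Unit 4A 0.1696; Unit 5A 0.3421; Unit G1 0.0689.
Pro-rata amounts: Unit PH1 1,284.72; Unit G2 7,599.47; Unit 3A 6,298.46; Unit 4A 6,139.30; Unit 5A 12,383.23; Unit G1 2,494.83.
After rounding ($100): Unit PH1 $1,300; Unit G2 $7,600; Unit 3A $6,300; Unit 4A $6,100; Unit 5A $12,400; Unit G1 $2,500. Sum = $36,200.
Rounded total matches; no reconciliation needed.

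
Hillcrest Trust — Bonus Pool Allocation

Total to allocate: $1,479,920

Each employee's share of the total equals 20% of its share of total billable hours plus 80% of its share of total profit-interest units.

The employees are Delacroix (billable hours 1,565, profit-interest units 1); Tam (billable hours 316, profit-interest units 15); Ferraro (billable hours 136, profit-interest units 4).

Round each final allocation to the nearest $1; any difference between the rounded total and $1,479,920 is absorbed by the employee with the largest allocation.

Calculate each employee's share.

Totals — billable hours 2,017, profit-interest units 20.
Combined weights (20% billable hours + 80% profit-interest units): Delacroix 0.1952; Tam 0.6313; Ferraro 0.1735.
Raw shares: Delacroix 288,852.21; Tam 934,323.32; Ferraro 256,744.48.
Rounded to nearest $1: Delacroix $288,852; Tam $934,323; Ferraro $256,744. Sum = $1,479,919.
Difference $1,479,920 − $1,479,919 = +$1 applied to largest allocation (Tam): Tam becomes $934,324.

Delacroix: $288,852 · Tam: $934,324 · Ferraro: $256,744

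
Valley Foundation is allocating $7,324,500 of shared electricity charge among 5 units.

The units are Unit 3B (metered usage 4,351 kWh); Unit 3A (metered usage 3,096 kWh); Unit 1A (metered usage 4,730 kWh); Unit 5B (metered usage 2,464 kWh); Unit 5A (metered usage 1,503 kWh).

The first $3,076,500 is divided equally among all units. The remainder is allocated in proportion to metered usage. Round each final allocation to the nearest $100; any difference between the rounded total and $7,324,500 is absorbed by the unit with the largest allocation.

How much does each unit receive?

Unit 3B: $1,760,200 | Unit 3A: $1,430,000 | Unit 1A: $1,859,800 | Unit 5B: $1,263,700 | Unit 5A: $1,010,800

Equal tier: $3,076,500 ÷ 5 = $615,300 apiece.
Remainder $4,248,000 by metered usage (total 16,144): Unit 3B 1,144,886.52 → $1,144,900; Unit 3A 814,656.10 → $814,700; Unit 1A 1,244,613.48 → $1,244,600; Unit 5B 648,356.79 → $648,400; Unit 5A 395,487.12 → $395,500.
Rounding difference −$100 on remainder applied to Unit 1A.
Totals: Unit 3B $615,300 + $1,144,900 = $1,760,200; Unit 3A $615,300 + $814,700 = $1,430,000; Unit 1A $615,300 + $1,244,500 = $1,859,800; Unit 5B $615,300 + $648,400 = $1,263,700; Unit 5A $615,300 + $395,500 = $1,010,800.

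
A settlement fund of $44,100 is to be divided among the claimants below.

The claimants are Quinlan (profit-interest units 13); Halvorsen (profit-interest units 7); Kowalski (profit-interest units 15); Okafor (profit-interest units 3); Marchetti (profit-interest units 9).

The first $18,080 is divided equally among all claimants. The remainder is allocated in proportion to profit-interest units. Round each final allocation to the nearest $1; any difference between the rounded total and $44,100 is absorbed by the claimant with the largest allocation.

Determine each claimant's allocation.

Quinlan: $10,813 | Halvorsen: $7,491 | Kowalski: $11,920 | Okafor: $5,277 | Marchetti: $8,599

First tranche $18,080 split equally: $3,616 each.
Remainder $26,020 by profit-interest units (total 47): Quinlan 7,197.02 → $7,197; Halvorsen 3,875.32 → $3,875; Kowalski 8,304.26 → $8,304; Okafor 1,660.85 → $1,661; Marchetti 4,982.55 → $4,983.
Totals: Quinlan $3,616 + $7,197 = $10,813; Halvorsen $3,616 + $3,875 = $7,491; Kowalski $3,616 + $8,304 = $11,920; Okafor $3,616 + $1,661 = $5,277; Marchetti $3,616 + $4,983 = $8,599.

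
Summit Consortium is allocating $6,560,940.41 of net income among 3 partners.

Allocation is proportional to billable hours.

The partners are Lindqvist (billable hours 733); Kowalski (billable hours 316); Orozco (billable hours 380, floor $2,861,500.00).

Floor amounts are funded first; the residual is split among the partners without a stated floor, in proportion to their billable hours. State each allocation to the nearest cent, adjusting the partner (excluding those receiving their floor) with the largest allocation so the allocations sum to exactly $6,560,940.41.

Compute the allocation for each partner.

Lindqvist: $2,585,023.66 | Kowalski: $1,114,416.75 | Orozco: $2,861,500.00

Minimums first: Orozco $2,861,500.00. Balance $3,699,440.41.
Balance split over remaining billable hours 1,049: Lindqvist 2,585,023.6611 → $2,585,023.66; Kowalski 1,114,416.7489 → $1,114,416.75.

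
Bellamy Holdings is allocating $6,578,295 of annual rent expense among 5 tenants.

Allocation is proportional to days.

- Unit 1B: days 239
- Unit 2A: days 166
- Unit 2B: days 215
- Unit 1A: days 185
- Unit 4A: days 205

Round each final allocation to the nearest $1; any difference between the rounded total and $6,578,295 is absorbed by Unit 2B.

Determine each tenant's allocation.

Unit 1B: $1,556,646; Unit 2A: $1,081,185; Unit 2B: $1,400,331; Unit 1A: $1,204,935; Unit 4A: $1,335,198

Total days = 1,010.
Unrounded shares: Unit 1B 239/1,010 × $6,578,295 = 1,556,646.04; Unit 2A 166/1,010 × $6,578,295 = 1,081,185.12; Unit 2B 215/1,010 × $6,578,295 = 1,400,330.12; Unit 1A 185/1,010 × $6,578,295 = 1,204,935.22; Unit 4A 205/1,010 × $6,578,295 = 1,335,198.49.
After rounding ($1): Unit 1B $1,556,646; Unit 2A $1,081,185; Unit 2B $1,400,330; Unit 1A $1,204,935; Unit 4A $1,335,198. Sum = $6,578,294.
Difference $6,578,295 − $6,578,294 = +$1 applied to Unit 2B: Unit 2B becomes $1,400,331.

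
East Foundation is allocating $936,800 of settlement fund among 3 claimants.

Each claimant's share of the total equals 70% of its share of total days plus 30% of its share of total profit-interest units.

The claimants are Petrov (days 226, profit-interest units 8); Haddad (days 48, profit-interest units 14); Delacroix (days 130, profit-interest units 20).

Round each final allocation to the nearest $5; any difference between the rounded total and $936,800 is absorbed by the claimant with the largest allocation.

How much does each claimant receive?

Petrov: $420,370 | Haddad: $171,590 | Delacroix: $344,840

Totals — days 404, profit-interest units 42.
Combined weights (70% days + 30% profit-interest units): Petrov 0.4487; Haddad 0.1832; Delacroix 0.3681.
Raw shares: Petrov 420,367.47; Haddad 171,592.08; Delacroix 344,840.45.
Rounded to nearest $5: Petrov $420,365; Haddad $171,590; Delacroix $344,840. Sum = $936,795.
Difference $936,800 − $936,795 = +$5 applied to largest allocation (Petrov): Petrov becomes $420,370.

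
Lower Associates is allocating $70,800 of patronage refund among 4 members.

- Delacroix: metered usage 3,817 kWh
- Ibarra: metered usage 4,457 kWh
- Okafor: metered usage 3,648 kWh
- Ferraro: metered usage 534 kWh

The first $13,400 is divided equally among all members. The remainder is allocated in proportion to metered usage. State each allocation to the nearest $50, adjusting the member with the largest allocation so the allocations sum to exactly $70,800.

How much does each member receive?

Delacroix: $20,950 · Ibarra: $23,900 · Okafor: $20,150 · Ferraro: $5,800

Equal tier: $13,400 ÷ 4 = $3,350 apiece.
Remainder $57,400 by metered usage (total 12,456): Delacroix 17,589.58 → $17,600; Ibarra 20,538.84 → $20,550; Okafor 16,810.79 → $16,800; Ferraro 2,460.79 → $2,450.
Totals: Delacroix $3,350 + $17,600 = $20,950; Ibarra $3,350 + $20,550 = $23,900; Okafor $3,350 + $16,800 = $20,150; Ferraro $3,350 + $2,450 = $5,800.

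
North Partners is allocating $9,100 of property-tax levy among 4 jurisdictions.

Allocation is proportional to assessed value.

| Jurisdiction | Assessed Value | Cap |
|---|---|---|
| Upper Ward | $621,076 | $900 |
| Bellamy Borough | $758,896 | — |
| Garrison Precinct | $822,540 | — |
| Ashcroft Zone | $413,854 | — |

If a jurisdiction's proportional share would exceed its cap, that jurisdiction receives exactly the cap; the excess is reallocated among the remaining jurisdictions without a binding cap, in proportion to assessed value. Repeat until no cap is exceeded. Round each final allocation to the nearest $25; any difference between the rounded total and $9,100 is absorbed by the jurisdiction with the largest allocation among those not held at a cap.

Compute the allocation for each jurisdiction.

Upper Ward: $900 | Bellamy Borough: $3,125 | Garrison Precinct: $3,375 | Ashcroft Zone: $1,700

Sum of assessed value: 2,616,366.
Proportional shares (ignoring caps): Upper Ward 2,160.17; Bellamy Borough 2,639.52; Garrison Precinct 2,860.88; Ashcroft Zone 1,439.43.
Capped: Upper Ward ($900); residual $8,200 reallocated over remaining assessed value 1,995,290.
Redistributed shares: Bellamy Borough 3,118.82 → $3,125; Garrison Precinct 3,380.37 → $3,375; Ashcroft Zone 1,700.81 → $1,700.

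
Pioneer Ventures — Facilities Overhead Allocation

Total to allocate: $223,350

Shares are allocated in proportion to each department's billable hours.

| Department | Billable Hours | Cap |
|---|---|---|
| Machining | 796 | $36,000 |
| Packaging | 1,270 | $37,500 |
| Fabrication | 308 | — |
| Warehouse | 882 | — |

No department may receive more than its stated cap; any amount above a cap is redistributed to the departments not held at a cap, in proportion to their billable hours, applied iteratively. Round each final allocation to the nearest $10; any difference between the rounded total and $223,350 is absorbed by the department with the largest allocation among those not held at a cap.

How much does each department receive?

Total billable hours = 3,256.
Unconstrained shares: Machining 54,602.76; Packaging 87,117.48; Fabrication 21,127.70; Warehouse 60,502.06.
Capped: Machining ($36,000), Packaging ($37,500); residual $149,850 reallocated over remaining billable hours 1,190.
Shares after redistribution: Fabrication 38,784.71 → $38,780; Warehouse 111,065.29 → $111,070.

Machining: $36,000 | Packaging: $37,500 | Fabrication: $38,780 | Warehouse: $111,070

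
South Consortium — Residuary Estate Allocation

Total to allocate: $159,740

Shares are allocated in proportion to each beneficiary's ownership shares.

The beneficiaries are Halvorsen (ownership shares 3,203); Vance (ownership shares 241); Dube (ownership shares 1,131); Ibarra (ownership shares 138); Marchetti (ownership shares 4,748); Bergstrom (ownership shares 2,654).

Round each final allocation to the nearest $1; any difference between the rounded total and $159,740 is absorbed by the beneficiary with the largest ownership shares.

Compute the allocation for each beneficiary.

Ownership shares total: 12,115.
Proportional shares: Halvorsen 3,203/12,115 × $159,740 = 42,232.54; Vance 241/12,115 × $159,740 = 3,177.66; Dube 1,131/12,115 × $159,740 = 14,912.58; Ibarra 138/12,115 × $159,740 = 1,819.57; Marchetti 4,748/12,115 × $159,740 = 62,603.84; Bergstrom 2,654/12,115 × $159,740 = 34,993.81.
Rounded to nearest $1: Halvorsen $42,233; Vance $3,178; Dube $14,913; Ibarra $1,820; Marchetti $62,604; Bergstrom $34,994. Sum = $159,742.
Difference $159,740 − $159,742 = −$2 applied to largest ownership shares (Marchetti): Marchetti becomes $62,602.

Halvorsen: $42,233 | Vance: $3,178 | Dube: $14,913 | Ibarra: $1,820 | Marchetti: $62,602 | Bergstrom: $34,994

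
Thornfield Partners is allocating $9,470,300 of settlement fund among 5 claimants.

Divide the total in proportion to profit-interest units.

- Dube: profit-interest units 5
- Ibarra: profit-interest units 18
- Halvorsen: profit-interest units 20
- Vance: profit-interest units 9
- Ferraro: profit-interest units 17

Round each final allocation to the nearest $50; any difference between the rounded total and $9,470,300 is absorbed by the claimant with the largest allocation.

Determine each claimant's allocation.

Dube: $686,250; Ibarra: $2,470,500; Halvorsen: $2,745,050; Vance: $1,235,250; Ferraro: $2,333,250

Total profit-interest units = 69.
Proportional shares: Dube 5/69 × $9,470,300 = 686,253.62; Ibarra 18/69 × $9,470,300 = 2,470,513.04; Halvorsen 20/69 × $9,470,300 = 2,745,014.49; Vance 9/69 × $9,470,300 = 1,235,256.52; Ferraro 17/69 × $9,470,300 = 2,333,262.32.
At nearest $50: Dube $686,250; Ibarra $2,470,500; Halvorsen $2,745,000; Vance $1,235,250; Ferraro $2,333,250. Sum = $9,470,250.
Difference $9,470,300 − $9,470,250 = +$50 applied to largest allocation (Halvorsen): Halvorsen becomes $2,745,050.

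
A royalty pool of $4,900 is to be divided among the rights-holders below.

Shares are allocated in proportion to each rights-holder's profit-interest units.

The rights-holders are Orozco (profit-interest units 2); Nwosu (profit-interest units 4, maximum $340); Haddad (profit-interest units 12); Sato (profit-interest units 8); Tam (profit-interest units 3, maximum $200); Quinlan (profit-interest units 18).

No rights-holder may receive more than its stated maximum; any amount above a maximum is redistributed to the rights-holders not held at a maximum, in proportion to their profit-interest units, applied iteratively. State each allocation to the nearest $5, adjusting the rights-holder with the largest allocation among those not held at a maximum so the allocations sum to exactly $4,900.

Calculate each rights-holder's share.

Orozco: $220 · Nwosu: $340 · Haddad: $1,310 · Sato: $870 · Tam: $200 · Quinlan: $1,960

Sum of profit-interest units: 47.
Proportional shares (ignoring caps): Orozco 208.51; Nwosu 417.02; Haddad 1,251.06; Sato 834.04; Tam 312.77; Quinlan 1,876.60.
Capped: Nwosu ($340), Tam ($200); residual $4,360 reallocated over remaining profit-interest units 40.
Shares after redistribution: Orozco 218.00 → $220; Haddad 1,308.00 → $1,310; Sato 872.00 → $870; Quinlan 1,962.00 → $1,960.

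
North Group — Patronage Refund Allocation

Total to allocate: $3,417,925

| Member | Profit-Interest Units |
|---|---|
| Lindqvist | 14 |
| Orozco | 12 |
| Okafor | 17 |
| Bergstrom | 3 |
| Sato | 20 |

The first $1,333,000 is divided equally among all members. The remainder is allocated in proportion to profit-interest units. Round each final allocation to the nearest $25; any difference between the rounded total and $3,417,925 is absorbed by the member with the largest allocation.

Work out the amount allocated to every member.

$1,333,000 shared equally gives $266,600 per member.
Remainder $2,084,925 by profit-interest units (total 66): Lindqvist 442,256.82 → $442,250; Orozco 379,077.27 → $379,075; Okafor 537,026.14 → $537,025; Bergstrom 94,769.32 → $94,775; Sato 631,795.45 → $631,800.
Totals: Lindqvist $266,600 + $442,250 = $708,850; Orozco $266,600 + $379,075 = $645,675; Okafor $266,600 + $537,025 = $803,625; Bergstrom $266,600 + $94,775 = $361,375; Sato $266,600 + $631,800 = $898,400.

Lindqvist: $708,850 · Orozco: $645,675 · Okafor: $803,625 · Bergstrom: $361,375 · Sato: $898,400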